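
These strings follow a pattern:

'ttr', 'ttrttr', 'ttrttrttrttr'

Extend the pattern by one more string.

s(k+1) = s(k)·s(k) — each term doubles the last.
One more doubling of ttrttrttrttr gives the answer.

ttrttrttrttrttrttrttrttr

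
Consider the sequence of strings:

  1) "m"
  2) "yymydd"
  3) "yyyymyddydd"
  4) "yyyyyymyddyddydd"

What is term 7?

Each term wraps the previous one in yy on the left and ydd on the right.
From yyyyyymyddyddydd, 3 further steps: yyyyyymyddyddydd → yyyyyyyymyddyddyddydd → yyyyyyyyyymyddyddyddyddydd → (answer).

yyyyyyyyyyyymyddyddyddyddyddydd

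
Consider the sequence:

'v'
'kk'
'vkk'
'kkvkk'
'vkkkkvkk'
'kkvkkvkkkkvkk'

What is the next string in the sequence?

vkkkkvkkkkvkkvkkkkvkk

This is a Fibonacci-style word recurrence s(k) = s(k−2)·s(k−1): e.g. v·kk = vkk.
The next term joins vkkkkvkk and kkvkkvkkkkvkk.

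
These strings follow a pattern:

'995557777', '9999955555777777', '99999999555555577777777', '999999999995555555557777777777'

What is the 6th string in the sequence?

Term n consists of 3n-1 9's, followed by 2n+1 5's, followed by 2n+2 7's (n = 1, 2, …).
At n = 6 the blocks have lengths 17, 13, 14.

99999999999999999555555555555577777777777777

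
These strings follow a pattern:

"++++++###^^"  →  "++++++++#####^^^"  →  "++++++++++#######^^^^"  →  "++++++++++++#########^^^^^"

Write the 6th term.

The n-th term is 2n+2 +'s then 2n-1 #'s then n ^'s, where the shown terms are n = 2, 3, 4, 5.
For term 6, n = 7, so the run lengths are 16, 13, 7.

++++++++++++++++#############^^^^^^^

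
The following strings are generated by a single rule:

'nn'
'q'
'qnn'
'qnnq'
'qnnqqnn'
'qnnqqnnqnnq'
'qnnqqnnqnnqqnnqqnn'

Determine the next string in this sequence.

From term 3 onward, concatenate the last term with the second-to-last: q·nn = qnn, qnn·q = qnnq, …
So term 8 is qnnqqnnqnnqqnnqqnn·qnnqqnnqnnq.

qnnqqnnqnnqqnnqqnnqnnqqnnqnnq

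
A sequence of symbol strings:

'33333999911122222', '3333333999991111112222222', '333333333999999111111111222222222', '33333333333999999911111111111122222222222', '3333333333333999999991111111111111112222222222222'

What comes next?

The n-th term is 2n+3 3's then n+3 9's then 3n 1's then 2n+3 2's (n = 1, 2, …).
At n = 6 the blocks have lengths 15, 9, 18, 15.

333333333333333999999999111111111111111111222222222222222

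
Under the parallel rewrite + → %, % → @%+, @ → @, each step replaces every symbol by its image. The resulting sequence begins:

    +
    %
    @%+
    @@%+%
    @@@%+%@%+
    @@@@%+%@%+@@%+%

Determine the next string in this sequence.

@@@@@%+%@%+@@%+%@@@%+%@%+

φ(@@@@%+%@%+@@%+%) expands symbol-by-symbol to @ @ @ @ @%+ % @%+ @ @%+ % @ @ @%+ % @%+; joining the 15 pieces gives the next term.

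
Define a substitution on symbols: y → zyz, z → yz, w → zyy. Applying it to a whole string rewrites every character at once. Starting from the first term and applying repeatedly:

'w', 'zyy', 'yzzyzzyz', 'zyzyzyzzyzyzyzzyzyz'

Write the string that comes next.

Rewriting the 19 symbols of zyzyzyzzyzyzyzzyzyz one by one yields yz zyz yz zyz yz zyz yz yz zyz yz zyz yz zyz yz yz zyz yz zyz yz; concatenated:

yzzyzyzzyzyzzyzyzyzzyzyzzyzyzzyzyzyzzyzyzzyzyz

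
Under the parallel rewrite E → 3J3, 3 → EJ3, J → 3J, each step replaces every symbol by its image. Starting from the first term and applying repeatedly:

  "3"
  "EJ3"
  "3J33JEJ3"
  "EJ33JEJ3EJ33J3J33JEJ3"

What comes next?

3J33JEJ3EJ33J3J33JEJ33J33JEJ3EJ33JEJ33JEJ3EJ33J3J33JEJ3

φ(EJ33JEJ3EJ33J3J33JEJ3) expands symbol-by-symbol to 3J3 3J EJ3 EJ3 3J 3J3 3J EJ3 3J3 3J EJ3 EJ3 3J EJ3 3J EJ3 EJ3 3J 3J3 3J EJ3; joining the 21 pieces gives the next term.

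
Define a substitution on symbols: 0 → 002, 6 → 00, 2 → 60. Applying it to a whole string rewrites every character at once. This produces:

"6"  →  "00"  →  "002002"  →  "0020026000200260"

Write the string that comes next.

002002600020026000002002002600020026000002

Replace each of the 16 characters of 0020026000200260 in place — 002 002 60 002 002 60 00 002 002 002 60 002 002 60 00 002 — and concatenate.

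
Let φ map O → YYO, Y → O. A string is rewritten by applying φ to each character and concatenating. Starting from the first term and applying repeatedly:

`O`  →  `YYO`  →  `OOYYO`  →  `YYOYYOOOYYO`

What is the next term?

Expanding YYOYYOOOYYO: Y→O, Y→O, O→YYO, Y→O, Y→O, O→YYO, O→YYO, O→YYO, Y→O, Y→O, O→YYO. Concatenated: O O YYO O O YYO YYO YYO O O YYO.

OOYYOOOYYOYYOYYOOOYYO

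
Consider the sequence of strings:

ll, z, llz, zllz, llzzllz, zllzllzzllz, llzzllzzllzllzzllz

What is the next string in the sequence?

zllzllzzllzllzzllzzllzllzzllz

This is a Fibonacci-style word recurrence s(k) = s(k−2)·s(k−1): e.g. ll·z = llz.
The next term joins zllzllzzllz and llzzllzzllzllzzllz.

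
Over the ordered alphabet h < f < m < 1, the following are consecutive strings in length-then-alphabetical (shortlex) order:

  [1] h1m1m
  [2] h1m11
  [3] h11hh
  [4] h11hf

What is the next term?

Treat h11hf as a base-4 numeral over the given alphabet and add one, carrying through any trailing 1's.

h11hm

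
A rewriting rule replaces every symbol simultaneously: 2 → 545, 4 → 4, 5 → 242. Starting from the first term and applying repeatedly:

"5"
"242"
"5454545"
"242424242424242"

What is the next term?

5454545454545454545454545454545

Applying the rule to each of the 15 symbols of 242424242424242 gives the pieces 545 4 545 4 545 4 545 4 545 4 545 4 545 4 545, which concatenate to the answer.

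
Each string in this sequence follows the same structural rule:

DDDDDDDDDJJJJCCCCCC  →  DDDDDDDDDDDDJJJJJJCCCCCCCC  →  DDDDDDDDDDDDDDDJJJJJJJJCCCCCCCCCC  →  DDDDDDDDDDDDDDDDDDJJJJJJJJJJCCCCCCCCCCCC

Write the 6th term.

Reading off run lengths: D runs 9, 12, 15, 18; J runs 4, 6, 8, 10; C runs 6, 8, 10, 12 — each is linear in n, where the shown terms are n = 2, 3, 4, 5.
Setting n = 7 gives 24, 14, 16 characters in each block.

DDDDDDDDDDDDDDDDDDDDDDDDJJJJJJJJJJJJJJCCCCCCCCCCCCCCCC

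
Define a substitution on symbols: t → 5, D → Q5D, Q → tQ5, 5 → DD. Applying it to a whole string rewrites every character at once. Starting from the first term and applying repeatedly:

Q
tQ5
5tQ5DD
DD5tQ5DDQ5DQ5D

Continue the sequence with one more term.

Q5DQ5DDD5tQ5DDQ5DQ5DtQ5DDQ5DtQ5DDQ5D

Applying the rule to each of the 14 symbols of DD5tQ5DDQ5DQ5D gives the pieces Q5D Q5D DD 5 tQ5 DD Q5D Q5D tQ5 DD Q5D tQ5 DD Q5D, which concatenate to the answer.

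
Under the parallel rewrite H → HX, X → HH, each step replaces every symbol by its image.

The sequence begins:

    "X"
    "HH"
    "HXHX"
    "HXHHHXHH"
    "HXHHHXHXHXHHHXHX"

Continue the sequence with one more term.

HXHHHXHXHXHHHXHHHXHHHXHXHXHHHXHH

Applying the rule to each of the 16 symbols of HXHHHXHXHXHHHXHX gives the pieces HX HH HX HX HX HH HX HH HX HH HX HX HX HH HX HH, which concatenate to the answer.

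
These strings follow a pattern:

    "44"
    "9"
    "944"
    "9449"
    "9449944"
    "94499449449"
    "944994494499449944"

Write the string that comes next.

This is a Fibonacci-style word recurrence s(k) = s(k−1)·s(k−2): e.g. 9·44 = 944.
Continuing: 944994494499449944 · 94499449449 gives term 8.

94499449449944994494499449449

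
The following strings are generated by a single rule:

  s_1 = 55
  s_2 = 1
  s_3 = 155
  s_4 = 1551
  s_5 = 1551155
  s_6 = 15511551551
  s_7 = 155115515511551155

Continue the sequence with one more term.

15511551551155115515511551551

This is a Fibonacci-style word recurrence s(k) = s(k−1)·s(k−2): e.g. 1·55 = 155.
The next term joins 155115515511551155 and 15511551551.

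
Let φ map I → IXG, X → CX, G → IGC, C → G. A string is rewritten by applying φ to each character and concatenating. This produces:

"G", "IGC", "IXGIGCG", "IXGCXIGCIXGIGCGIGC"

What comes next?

IXGCXIGCGCXIXGIGCGIXGCXIGCIXGIGCGIGCIXGIGCG

φ(IXGCXIGCIXGIGCGIGC) expands symbol-by-symbol to IXG CX IGC G CX IXG IGC G IXG CX IGC IXG IGC G IGC IXG IGC G; joining the 18 pieces gives the next term.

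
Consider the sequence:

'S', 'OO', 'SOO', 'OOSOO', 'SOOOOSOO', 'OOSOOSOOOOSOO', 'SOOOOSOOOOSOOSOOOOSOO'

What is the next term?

Each term (from the third on) is the two preceding terms concatenated in order: term 3 = S·OO = SOO.
Continuing: OOSOOSOOOOSOO · SOOOOSOOOOSOOSOOOOSOO gives term 8.

OOSOOSOOOOSOOSOOOOSOOOOSOOSOOOOSOO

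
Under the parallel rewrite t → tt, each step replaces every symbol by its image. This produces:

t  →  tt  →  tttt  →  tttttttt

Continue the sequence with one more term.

Rewriting each symbol of tttttttt: t→tt, t→tt, t→tt, t→tt, t→tt, t→tt, t→tt, t→tt, which concatenates to tt tt tt tt tt tt tt tt.

tttttttttttttttt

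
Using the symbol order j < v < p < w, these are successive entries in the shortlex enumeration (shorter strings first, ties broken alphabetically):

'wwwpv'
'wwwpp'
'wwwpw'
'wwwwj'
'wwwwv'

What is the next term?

wwwwp

Find the rightmost character of wwwwv below w, bump it to the next letter, and reset everything to its right to j.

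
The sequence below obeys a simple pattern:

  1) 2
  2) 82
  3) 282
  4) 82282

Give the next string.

28282282

From term 3 onward, concatenate the second-to-last term with the last: 2·82 = 282, 82·282 = 82282, …
So term 5 is 282·82282.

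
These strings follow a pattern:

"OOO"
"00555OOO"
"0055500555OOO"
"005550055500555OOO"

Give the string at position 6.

Each term is the previous one with 00555 prepended.
From 005550055500555OOO, 2 further steps: 005550055500555OOO → 00555005550055500555OOO → (answer).

0055500555005550055500555OOO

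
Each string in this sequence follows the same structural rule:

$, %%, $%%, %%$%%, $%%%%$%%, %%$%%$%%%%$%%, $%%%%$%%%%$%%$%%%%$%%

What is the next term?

From term 3 onward, concatenate the second-to-last term with the last: $·%% = $%%, %%·$%% = %%$%%, …
Continuing: %%$%%$%%%%$%% · $%%%%$%%%%$%%$%%%%$%% gives term 8.

%%$%%$%%%%$%%$%%%%$%%%%$%%$%%%%$%%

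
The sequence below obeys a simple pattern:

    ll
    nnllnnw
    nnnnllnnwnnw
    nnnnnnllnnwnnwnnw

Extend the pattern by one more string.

nnnnnnnnllnnwnnwnnwnnw

Each term wraps the previous one in nn on the left and nnw on the right.
One more step from nnnnnnllnnwnnwnnw gives the answer.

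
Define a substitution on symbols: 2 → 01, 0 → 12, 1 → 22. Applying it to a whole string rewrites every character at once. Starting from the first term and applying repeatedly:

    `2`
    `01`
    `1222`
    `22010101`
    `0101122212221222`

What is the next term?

φ(0101122212221222) expands symbol-by-symbol to 12 22 12 22 22 01 01 01 22 01 01 01 22 01 01 01; joining the 16 pieces gives the next term.

12221222220101012201010122010101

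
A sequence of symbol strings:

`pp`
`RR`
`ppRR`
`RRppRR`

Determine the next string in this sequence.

From term 3 onward, concatenate the second-to-last term with the last: pp·RR = ppRR, RR·ppRR = RRppRR, …
The next term joins ppRR and RRppRR.

ppRRRRppRR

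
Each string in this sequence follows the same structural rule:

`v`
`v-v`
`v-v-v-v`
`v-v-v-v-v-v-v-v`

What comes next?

Every step duplicates the string with '-' between the halves.
Doubling v-v-v-v-v-v-v-v with '-' between the halves:

v-v-v-v-v-v-v-v-v-v-v-v-v-v-v-v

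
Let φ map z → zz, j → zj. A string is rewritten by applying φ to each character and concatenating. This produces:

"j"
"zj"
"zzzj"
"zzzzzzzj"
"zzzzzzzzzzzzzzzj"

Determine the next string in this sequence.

zzzzzzzzzzzzzzzzzzzzzzzzzzzzzzzj

Replace each of the 16 characters of zzzzzzzzzzzzzzzj in place — zz zz zz zz zz zz zz zz zz zz zz zz zz zz zz zj — and concatenate.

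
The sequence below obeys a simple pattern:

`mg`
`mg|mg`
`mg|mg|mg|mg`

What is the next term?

mg|mg|mg|mg|mg|mg|mg|mg

Each string is two copies of the previous one joined by '|'.
So the next term is two copies of mg|mg|mg|mg with '|' between the halves.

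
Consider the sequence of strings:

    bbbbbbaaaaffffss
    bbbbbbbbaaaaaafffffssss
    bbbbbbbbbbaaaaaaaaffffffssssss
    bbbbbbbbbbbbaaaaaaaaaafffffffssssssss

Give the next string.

The n-th term is 2n+2 b's then 2n a's then n+2 f's then 2n-2 s's, where the shown terms are n = 2, 3, 4, 5.
For the next term, n = 6, so the run lengths are 14, 12, 8, 10.

bbbbbbbbbbbbbbaaaaaaaaaaaaffffffffssssssssss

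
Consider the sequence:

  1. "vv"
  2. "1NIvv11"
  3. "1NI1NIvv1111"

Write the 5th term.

s(k+1) = 1NI·s(k)·11, so each term gains 1NI as a prefix and 11 as a suffix.
From 1NI1NIvv1111, 2 further steps: 1NI1NIvv1111 → 1NI1NI1NIvv111111 → (answer).

1NI1NI1NI1NIvv11111111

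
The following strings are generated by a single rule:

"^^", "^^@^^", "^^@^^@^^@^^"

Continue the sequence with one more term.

^^@^^@^^@^^@^^@^^@^^@^^

Every step duplicates the string with '@' between the halves.
One more doubling of ^^@^^@^^@^^ gives the answer.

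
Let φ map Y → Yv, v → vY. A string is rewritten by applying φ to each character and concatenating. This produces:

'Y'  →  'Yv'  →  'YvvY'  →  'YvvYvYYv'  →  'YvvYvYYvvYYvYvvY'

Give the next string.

Rewriting the 16 symbols of YvvYvYYvvYYvYvvY one by one yields Yv vY vY Yv vY Yv Yv vY vY Yv Yv vY Yv vY vY Yv; concatenated:

YvvYvYYvvYYvYvvYvYYvYvvYYvvYvYYv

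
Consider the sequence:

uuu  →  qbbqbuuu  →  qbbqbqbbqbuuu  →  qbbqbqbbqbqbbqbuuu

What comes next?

Each term is the previous one with qbbqb prepended.
Applying this once more to qbbqbqbbqbqbbqbuuu:

qbbqbqbbqbqbbqbqbbqbuuu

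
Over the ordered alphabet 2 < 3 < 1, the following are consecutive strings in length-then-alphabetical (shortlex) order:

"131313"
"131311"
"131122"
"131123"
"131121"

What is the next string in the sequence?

Treat 131121 as a base-3 numeral over the given alphabet and add one, carrying through any trailing 1's.

131132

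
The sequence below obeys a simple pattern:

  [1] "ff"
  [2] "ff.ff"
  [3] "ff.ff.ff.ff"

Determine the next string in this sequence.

Every step duplicates the string with '.' between the halves.
Doubling ff.ff.ff.ff with '.' between the halves:

ff.ff.ff.ff.ff.ff.ff.ff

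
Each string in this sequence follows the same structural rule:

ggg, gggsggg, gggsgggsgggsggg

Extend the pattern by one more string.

s(k+1) = s(k)·s·s(k) — each term doubles the last with 's' between the halves.
One more doubling of gggsgggsgggsggg gives the answer.

gggsgggsgggsgggsgggsgggsgggsggg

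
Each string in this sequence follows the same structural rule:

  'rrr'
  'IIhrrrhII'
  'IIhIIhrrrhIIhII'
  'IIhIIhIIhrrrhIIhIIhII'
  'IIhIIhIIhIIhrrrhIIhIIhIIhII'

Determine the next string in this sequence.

Every step adds IIh to the front and hII to the end of the previous string.
Applying this once more to IIhIIhIIhIIhrrrhIIhIIhIIhII:

IIhIIhIIhIIhIIhrrrhIIhIIhIIhIIhII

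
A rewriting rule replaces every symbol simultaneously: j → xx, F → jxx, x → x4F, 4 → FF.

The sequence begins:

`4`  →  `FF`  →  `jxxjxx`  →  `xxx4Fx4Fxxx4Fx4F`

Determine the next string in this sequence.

Replace each of the 16 characters of xxx4Fx4Fxxx4Fx4F in place — x4F x4F x4F FF jxx x4F FF jxx x4F x4F x4F FF jxx x4F FF jxx — and concatenate.

x4Fx4Fx4FFFjxxx4FFFjxxx4Fx4Fx4FFFjxxx4FFFjxx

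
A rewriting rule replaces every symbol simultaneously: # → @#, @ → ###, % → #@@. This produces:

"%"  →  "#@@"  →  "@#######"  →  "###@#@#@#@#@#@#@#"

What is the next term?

Rewriting the 17 symbols of ###@#@#@#@#@#@#@# one by one yields @# @# @# ### @# ### @# ### @# ### @# ### @# ### @# ### @#; concatenated:

@#@#@####@####@####@####@####@####@####@#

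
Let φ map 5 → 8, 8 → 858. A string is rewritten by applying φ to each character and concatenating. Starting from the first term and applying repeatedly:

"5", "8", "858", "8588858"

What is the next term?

Expanding 8588858: 8→858, 5→8, 8→858, 8→858, 8→858, 5→8, 8→858. Concatenated: 858 8 858 858 858 8 858.

85888588588588858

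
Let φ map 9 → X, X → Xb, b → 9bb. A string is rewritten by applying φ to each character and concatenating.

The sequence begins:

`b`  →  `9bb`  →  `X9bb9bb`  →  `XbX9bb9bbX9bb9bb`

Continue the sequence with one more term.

Rewriting the 16 symbols of XbX9bb9bbX9bb9bb one by one yields Xb 9bb Xb X 9bb 9bb X 9bb 9bb Xb X 9bb 9bb X 9bb 9bb; concatenated:

Xb9bbXbX9bb9bbX9bb9bbXbX9bb9bbX9bb9bb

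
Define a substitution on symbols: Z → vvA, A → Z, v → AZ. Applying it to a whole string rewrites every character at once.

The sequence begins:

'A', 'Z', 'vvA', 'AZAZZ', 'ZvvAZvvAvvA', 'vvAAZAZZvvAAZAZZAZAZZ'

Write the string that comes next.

Applying the rule to each of the 21 symbols of vvAAZAZZvvAAZAZZAZAZZ gives the pieces AZ AZ Z Z vvA Z vvA vvA AZ AZ Z Z vvA Z vvA vvA Z vvA Z vvA vvA, which concatenate to the answer.

AZAZZZvvAZvvAvvAAZAZZZvvAZvvAvvAZvvAZvvAvvA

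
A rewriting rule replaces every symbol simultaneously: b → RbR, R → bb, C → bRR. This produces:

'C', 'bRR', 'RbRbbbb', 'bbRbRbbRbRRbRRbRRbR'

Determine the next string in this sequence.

RbRRbRbbRbRbbRbRRbRbbRbRbbbbRbRbbbbRbRbbbbRbRbb

φ(bbRbRbbRbRRbRRbRRbR) expands symbol-by-symbol to RbR RbR bb RbR bb RbR RbR bb RbR bb bb RbR bb bb RbR bb bb RbR bb; joining the 19 pieces gives the next term.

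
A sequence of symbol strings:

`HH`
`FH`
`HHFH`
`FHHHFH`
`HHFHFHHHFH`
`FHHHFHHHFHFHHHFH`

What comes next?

HHFHFHHHFHFHHHFHHHFHFHHHFH

Each term (from the third on) is the two preceding terms concatenated in order: term 3 = HH·FH = HHFH.
Continuing: HHFHFHHHFH · FHHHFHHHFHFHHHFH gives term 7.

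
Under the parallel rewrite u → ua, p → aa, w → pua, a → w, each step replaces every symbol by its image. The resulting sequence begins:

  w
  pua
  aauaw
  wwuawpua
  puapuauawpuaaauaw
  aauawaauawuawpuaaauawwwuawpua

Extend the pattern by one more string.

wwuawpuawwuawpuauawpuaaauawwwuawpuapuapuauawpuaaauaw

Applying the rule to each of the 29 symbols of aauawaauawuawpuaaauawwwuawpua gives the pieces w w ua w pua w w ua w pua ua w pua aa ua w w w ua w pua pua pua ua w pua aa ua w, which concatenate to the answer.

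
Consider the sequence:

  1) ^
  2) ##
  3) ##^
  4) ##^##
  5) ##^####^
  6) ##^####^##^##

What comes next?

##^####^##^####^####^

This is a Fibonacci-style word recurrence s(k) = s(k−1)·s(k−2): e.g. ##·^ = ##^.
Continuing: ##^####^##^## · ##^####^ gives term 7.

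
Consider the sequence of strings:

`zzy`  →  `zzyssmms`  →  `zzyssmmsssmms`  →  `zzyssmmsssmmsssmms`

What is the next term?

The strings grow by a fixed suffix ssmms each time.
So the next term is zzyssmmsssmmsssmms·ssmms.

zzyssmmsssmmsssmmsssmms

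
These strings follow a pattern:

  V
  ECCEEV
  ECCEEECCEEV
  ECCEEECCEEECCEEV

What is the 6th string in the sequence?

Each term is the previous one with ECCEE prepended.
From ECCEEECCEEECCEEV, 2 further steps: ECCEEECCEEECCEEV → ECCEEECCEEECCEEECCEEV → (answer).

ECCEEECCEEECCEEECCEEECCEEV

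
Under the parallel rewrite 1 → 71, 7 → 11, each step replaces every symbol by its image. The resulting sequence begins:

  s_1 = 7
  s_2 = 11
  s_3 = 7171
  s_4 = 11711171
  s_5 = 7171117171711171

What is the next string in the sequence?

11711171717111711171117171711171

Applying the rule to each of the 16 symbols of 7171117171711171 gives the pieces 11 71 11 71 71 71 11 71 11 71 11 71 71 71 11 71, which concatenate to the answer.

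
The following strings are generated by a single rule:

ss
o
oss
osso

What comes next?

This is a Fibonacci-style word recurrence s(k) = s(k−1)·s(k−2): e.g. o·ss = oss.
Continuing: osso · oss gives term 5.

ossooss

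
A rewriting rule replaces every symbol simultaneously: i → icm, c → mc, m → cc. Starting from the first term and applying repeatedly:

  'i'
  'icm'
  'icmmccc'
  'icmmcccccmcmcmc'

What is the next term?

Applying the rule to each of the 15 symbols of icmmcccccmcmcmc gives the pieces icm mc cc cc mc mc mc mc mc cc mc cc mc cc mc, which concatenate to the answer.

icmmcccccmcmcmcmcmcccmcccmcccmc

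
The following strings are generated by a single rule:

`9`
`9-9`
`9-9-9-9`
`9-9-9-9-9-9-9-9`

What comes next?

9-9-9-9-9-9-9-9-9-9-9-9-9-9-9-9

Every step duplicates the string with '-' between the halves.
One more doubling of 9-9-9-9-9-9-9-9 gives the answer.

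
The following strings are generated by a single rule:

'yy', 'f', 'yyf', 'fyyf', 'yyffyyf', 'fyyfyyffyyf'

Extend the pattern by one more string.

This is a Fibonacci-style word recurrence s(k) = s(k−2)·s(k−1): e.g. yy·f = yyf.
So term 7 is yyffyyf·fyyfyyffyyf.

yyffyyffyyfyyffyyf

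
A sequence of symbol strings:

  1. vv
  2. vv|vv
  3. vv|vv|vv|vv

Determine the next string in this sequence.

s(k+1) = s(k)·|·s(k) — each term doubles the last with '|' between the halves.
Doubling vv|vv|vv|vv with '|' between the halves:

vv|vv|vv|vv|vv|vv|vv|vv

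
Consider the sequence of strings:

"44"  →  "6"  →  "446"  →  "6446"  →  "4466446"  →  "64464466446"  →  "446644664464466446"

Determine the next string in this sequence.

64464466446446644664464466446

From term 3 onward, concatenate the second-to-last term with the last: 44·6 = 446, 6·446 = 6446, …
The next term joins 64464466446 and 446644664464466446.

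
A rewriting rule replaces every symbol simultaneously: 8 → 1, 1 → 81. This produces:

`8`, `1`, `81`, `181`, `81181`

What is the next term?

Rewriting each symbol of 81181: 8→1, 1→81, 1→81, 8→1, 1→81, which concatenates to 1 81 81 1 81.

18181181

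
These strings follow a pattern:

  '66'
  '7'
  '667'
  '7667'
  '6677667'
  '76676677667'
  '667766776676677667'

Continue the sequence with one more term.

76676677667667766776676677667

Each term (from the third on) is the two preceding terms concatenated in order: term 3 = 66·7 = 667.
The next term joins 76676677667 and 667766776676677667.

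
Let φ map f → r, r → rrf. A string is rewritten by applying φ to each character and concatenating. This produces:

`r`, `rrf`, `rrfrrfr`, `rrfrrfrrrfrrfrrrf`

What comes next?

rrfrrfrrrfrrfrrrfrrfrrfrrrfrrfrrrfrrfrrfr

Applying the rule to each of the 17 symbols of rrfrrfrrrfrrfrrrf gives the pieces rrf rrf r rrf rrf r rrf rrf rrf r rrf rrf r rrf rrf rrf r, which concatenate to the answer.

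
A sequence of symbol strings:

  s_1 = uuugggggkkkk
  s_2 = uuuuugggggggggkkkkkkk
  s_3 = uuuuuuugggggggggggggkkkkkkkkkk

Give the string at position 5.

Reading off run lengths: u runs 3, 5, 7; g runs 5, 9, 13; k runs 4, 7, 10 — each is linear in n (n = 1, 2, …).
For term 5, n = 5, so the run lengths are 11, 21, 16.

uuuuuuuuuuugggggggggggggggggggggkkkkkkkkkkkkkkkk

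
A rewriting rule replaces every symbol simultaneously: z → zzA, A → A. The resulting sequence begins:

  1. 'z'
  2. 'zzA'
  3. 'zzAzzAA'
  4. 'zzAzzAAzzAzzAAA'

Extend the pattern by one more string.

Applying the rule to each of the 15 symbols of zzAzzAAzzAzzAAA gives the pieces zzA zzA A zzA zzA A A zzA zzA A zzA zzA A A A, which concatenate to the answer.

zzAzzAAzzAzzAAAzzAzzAAzzAzzAAAA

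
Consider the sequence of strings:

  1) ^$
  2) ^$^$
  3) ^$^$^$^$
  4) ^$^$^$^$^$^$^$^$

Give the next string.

^$^$^$^$^$^$^$^$^$^$^$^$^$^$^$^$

s(k+1) = s(k)·s(k) — each term doubles the last.
One more doubling of ^$^$^$^$^$^$^$^$ gives the answer.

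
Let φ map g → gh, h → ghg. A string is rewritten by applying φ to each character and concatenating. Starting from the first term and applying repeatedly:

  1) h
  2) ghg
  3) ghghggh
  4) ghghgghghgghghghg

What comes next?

ghghgghghgghghghgghghgghghghgghghgghghggh

Applying the rule to each of the 17 symbols of ghghgghghgghghghg gives the pieces gh ghg gh ghg gh gh ghg gh ghg gh gh ghg gh ghg gh ghg gh, which concatenate to the answer.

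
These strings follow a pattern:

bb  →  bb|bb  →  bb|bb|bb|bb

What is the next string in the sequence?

Each string is two copies of the previous one joined by '|'.
Doubling bb|bb|bb|bb with '|' between the halves:

bb|bb|bb|bb|bb|bb|bb|bb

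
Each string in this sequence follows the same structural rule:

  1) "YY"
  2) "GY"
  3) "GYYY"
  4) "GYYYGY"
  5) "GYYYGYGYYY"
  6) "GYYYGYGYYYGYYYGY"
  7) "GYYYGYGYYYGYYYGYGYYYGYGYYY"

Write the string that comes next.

From term 3 onward, concatenate the last term with the second-to-last: GY·YY = GYYY, GYYY·GY = GYYYGY, …
Continuing: GYYYGYGYYYGYYYGYGYYYGYGYYY · GYYYGYGYYYGYYYGY gives term 8.

GYYYGYGYYYGYYYGYGYYYGYGYYYGYYYGYGYYYGYYYGY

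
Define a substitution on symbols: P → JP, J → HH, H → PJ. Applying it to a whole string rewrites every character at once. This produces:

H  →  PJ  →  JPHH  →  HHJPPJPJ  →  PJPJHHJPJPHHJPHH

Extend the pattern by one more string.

φ(PJPJHHJPJPHHJPHH) expands symbol-by-symbol to JP HH JP HH PJ PJ HH JP HH JP PJ PJ HH JP PJ PJ; joining the 16 pieces gives the next term.

JPHHJPHHPJPJHHJPHHJPPJPJHHJPPJPJ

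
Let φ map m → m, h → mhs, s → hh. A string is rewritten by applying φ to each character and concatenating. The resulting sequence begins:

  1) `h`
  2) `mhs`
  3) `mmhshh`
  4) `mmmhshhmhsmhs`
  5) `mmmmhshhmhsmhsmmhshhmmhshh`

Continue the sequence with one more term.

Replace each of the 26 characters of mmmmhshhmhsmhsmmhshhmmhshh in place — m m m m mhs hh mhs mhs m mhs hh m mhs hh m m mhs hh mhs mhs m m mhs hh mhs mhs — and concatenate.

mmmmmhshhmhsmhsmmhshhmmhshhmmmhshhmhsmhsmmmhshhmhsmhs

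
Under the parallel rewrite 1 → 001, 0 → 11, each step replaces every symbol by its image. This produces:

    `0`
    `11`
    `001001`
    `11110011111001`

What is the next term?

00100100100111110010010010010011111001

Applying the rule to each of the 14 symbols of 11110011111001 gives the pieces 001 001 001 001 11 11 001 001 001 001 001 11 11 001, which concatenate to the answer.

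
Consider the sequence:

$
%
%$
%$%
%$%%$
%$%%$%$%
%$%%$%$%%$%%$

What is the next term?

%$%%$%$%%$%%$%$%%$%$%

This is a Fibonacci-style word recurrence s(k) = s(k−1)·s(k−2): e.g. %·$ = %$.
The next term joins %$%%$%$%%$%%$ and %$%%$%$%.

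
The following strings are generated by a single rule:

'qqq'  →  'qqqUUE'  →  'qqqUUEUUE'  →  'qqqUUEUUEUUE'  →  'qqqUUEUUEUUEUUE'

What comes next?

Every step adds UUE to the end: s(k+1) = s(k)·UUE.
Applying this once more to qqqUUEUUEUUEUUE:

qqqUUEUUEUUEUUEUUE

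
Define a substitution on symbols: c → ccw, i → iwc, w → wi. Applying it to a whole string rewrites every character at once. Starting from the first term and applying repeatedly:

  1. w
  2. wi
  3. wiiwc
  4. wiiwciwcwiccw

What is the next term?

wiiwciwcwiccwiwcwiccwwiiwcccwccwwi

Replace each of the 13 characters of wiiwciwcwiccw in place — wi iwc iwc wi ccw iwc wi ccw wi iwc ccw ccw wi — and concatenate.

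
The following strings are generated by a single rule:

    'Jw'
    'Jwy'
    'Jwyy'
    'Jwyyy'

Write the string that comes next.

Jwyyyy

The strings grow by a fixed suffix y each time.
So the next term is Jwyyy·y.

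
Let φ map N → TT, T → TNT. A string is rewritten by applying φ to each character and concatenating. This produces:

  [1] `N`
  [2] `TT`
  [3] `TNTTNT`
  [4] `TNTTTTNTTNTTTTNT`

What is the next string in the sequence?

TNTTTTNTTNTTNTTNTTTTNTTNTTTTNTTNTTNTTNTTTTNT

Applying the rule to each of the 16 symbols of TNTTTTNTTNTTTTNT gives the pieces TNT TT TNT TNT TNT TNT TT TNT TNT TT TNT TNT TNT TNT TT TNT, which concatenate to the answer.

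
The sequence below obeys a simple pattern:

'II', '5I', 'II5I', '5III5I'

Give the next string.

From term 3 onward, concatenate the second-to-last term with the last: II·5I = II5I, 5I·II5I = 5III5I, …
So term 5 is II5I·5III5I.

II5I5III5I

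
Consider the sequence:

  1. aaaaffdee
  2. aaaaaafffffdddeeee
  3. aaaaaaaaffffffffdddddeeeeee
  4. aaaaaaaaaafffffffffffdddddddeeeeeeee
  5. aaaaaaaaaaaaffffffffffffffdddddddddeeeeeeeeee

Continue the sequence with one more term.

aaaaaaaaaaaaaafffffffffffffffffdddddddddddeeeeeeeeeeee

Each string has the form a^{2n+2} f^{3n-1} d^{2n-1} e^{2n} (n = 1, 2, …).
At n = 6 the blocks have lengths 14, 17, 11, 12.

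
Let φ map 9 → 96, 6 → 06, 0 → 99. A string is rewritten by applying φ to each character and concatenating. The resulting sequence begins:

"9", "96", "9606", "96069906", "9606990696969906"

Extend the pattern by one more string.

φ(9606990696969906) expands symbol-by-symbol to 96 06 99 06 96 96 99 06 96 06 96 06 96 96 99 06; joining the 16 pieces gives the next term.

96069906969699069606960696969906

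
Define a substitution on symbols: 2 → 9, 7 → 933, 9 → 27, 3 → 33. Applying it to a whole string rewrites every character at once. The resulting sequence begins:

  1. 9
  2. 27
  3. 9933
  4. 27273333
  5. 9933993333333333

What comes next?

Applying the rule to each of the 16 symbols of 9933993333333333 gives the pieces 27 27 33 33 27 27 33 33 33 33 33 33 33 33 33 33, which concatenate to the answer.

27273333272733333333333333333333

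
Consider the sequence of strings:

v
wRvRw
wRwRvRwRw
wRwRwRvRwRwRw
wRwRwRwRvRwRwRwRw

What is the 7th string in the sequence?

Every step adds wR to the front and Rw to the end of the previous string.
From wRwRwRwRvRwRwRwRw, 2 further steps: wRwRwRwRvRwRwRwRw → wRwRwRwRwRvRwRwRwRwRw → (answer).

wRwRwRwRwRwRvRwRwRwRwRwRw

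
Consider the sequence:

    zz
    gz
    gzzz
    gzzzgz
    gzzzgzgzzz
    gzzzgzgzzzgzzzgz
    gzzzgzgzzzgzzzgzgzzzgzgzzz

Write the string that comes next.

This is a Fibonacci-style word recurrence s(k) = s(k−1)·s(k−2): e.g. gz·zz = gzzz.
The next term joins gzzzgzgzzzgzzzgzgzzzgzgzzz and gzzzgzgzzzgzzzgz.

gzzzgzgzzzgzzzgzgzzzgzgzzzgzzzgzgzzzgzzzgz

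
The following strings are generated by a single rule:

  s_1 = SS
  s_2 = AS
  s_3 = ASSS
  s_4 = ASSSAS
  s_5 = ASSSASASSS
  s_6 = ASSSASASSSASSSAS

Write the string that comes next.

Each term (from the third on) is the previous term followed by the one before it: term 3 = AS·SS = ASSS.
Continuing: ASSSASASSSASSSAS · ASSSASASSS gives term 7.

ASSSASASSSASSSASASSSASASSS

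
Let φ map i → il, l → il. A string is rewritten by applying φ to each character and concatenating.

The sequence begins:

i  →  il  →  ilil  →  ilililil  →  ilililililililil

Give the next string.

ilililililililililililililililil

Replace each of the 16 characters of ilililililililil in place — il il il il il il il il il il il il il il il il — and concatenate.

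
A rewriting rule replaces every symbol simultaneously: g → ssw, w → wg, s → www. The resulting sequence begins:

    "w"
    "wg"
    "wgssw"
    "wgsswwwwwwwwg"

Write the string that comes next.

Rewriting the 13 symbols of wgsswwwwwwwwg one by one yields wg ssw www www wg wg wg wg wg wg wg wg ssw; concatenated:

wgsswwwwwwwwgwgwgwgwgwgwgwgssw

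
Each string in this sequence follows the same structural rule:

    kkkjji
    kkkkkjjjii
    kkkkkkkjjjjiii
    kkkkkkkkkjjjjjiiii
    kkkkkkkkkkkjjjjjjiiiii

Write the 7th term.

Reading off run lengths: k runs 3, 5, 7, 9, 11; j runs 2, 3, 4, 5, 6; i runs 1, 2, 3, 4, 5 — each is linear in n (n = 1, 2, …).
Setting n = 7 gives 15, 8, 7 characters in each block.

kkkkkkkkkkkkkkkjjjjjjjjiiiiiii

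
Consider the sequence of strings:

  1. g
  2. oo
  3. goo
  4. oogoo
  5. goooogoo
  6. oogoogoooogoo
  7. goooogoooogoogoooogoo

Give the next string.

From term 3 onward, concatenate the second-to-last term with the last: g·oo = goo, oo·goo = oogoo, …
Continuing: oogoogoooogoo · goooogoooogoogoooogoo gives term 8.

oogoogoooogoogoooogoooogoogoooogoo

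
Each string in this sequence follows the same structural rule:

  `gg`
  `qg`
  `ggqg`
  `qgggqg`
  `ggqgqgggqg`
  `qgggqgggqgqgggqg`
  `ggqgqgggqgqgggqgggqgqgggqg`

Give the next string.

From term 3 onward, concatenate the second-to-last term with the last: gg·qg = ggqg, qg·ggqg = qgggqg, …
The next term joins qgggqgggqgqgggqg and ggqgqgggqgqgggqgggqgqgggqg.

qgggqgggqgqgggqgggqgqgggqgqgggqgggqgqgggqg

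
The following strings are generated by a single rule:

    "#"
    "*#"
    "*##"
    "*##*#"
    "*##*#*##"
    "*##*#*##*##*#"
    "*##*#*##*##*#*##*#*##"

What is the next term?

This is a Fibonacci-style word recurrence s(k) = s(k−1)·s(k−2): e.g. *#·# = *##.
The next term joins *##*#*##*##*#*##*#*## and *##*#*##*##*#.

*##*#*##*##*#*##*#*##*##*#*##*##*#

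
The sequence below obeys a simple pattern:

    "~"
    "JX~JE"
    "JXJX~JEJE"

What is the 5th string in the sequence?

Each term wraps the previous one in JX on the left and JE on the right.
From JXJX~JEJE, 2 further steps: JXJX~JEJE → JXJXJX~JEJEJE → (answer).

JXJXJXJX~JEJEJEJE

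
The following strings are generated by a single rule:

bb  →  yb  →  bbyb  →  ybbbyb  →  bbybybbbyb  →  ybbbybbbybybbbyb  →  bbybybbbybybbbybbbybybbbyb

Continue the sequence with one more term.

From term 3 onward, concatenate the second-to-last term with the last: bb·yb = bbyb, yb·bbyb = ybbbyb, …
So term 8 is ybbbybbbybybbbyb·bbybybbbybybbbybbbybybbbyb.

ybbbybbbybybbbybbbybybbbybybbbybbbybybbbyb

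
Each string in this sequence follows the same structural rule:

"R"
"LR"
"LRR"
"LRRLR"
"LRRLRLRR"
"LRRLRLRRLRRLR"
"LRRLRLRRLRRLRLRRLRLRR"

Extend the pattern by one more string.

LRRLRLRRLRRLRLRRLRLRRLRRLRLRRLRRLR

From term 3 onward, concatenate the last term with the second-to-last: LR·R = LRR, LRR·LR = LRRLR, …
So term 8 is LRRLRLRRLRRLRLRRLRLRR·LRRLRLRRLRRLR.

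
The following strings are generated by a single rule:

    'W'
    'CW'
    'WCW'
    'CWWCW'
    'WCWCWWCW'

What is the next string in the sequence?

This is a Fibonacci-style word recurrence s(k) = s(k−2)·s(k−1): e.g. W·CW = WCW.
Continuing: CWWCW · WCWCWWCW gives term 6.

CWWCWWCWCWWCW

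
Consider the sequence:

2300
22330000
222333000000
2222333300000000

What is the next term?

Term n consists of n 2's, followed by n 3's, followed by 2n 0's (n = 1, 2, …).
At n = 5 the blocks have lengths 5, 5, 10.

22222333330000000000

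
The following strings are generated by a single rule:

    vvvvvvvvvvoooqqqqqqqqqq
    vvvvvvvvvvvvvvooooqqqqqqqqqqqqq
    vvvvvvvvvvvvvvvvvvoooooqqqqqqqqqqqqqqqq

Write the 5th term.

vvvvvvvvvvvvvvvvvvvvvvvvvvoooooooqqqqqqqqqqqqqqqqqqqqqq

Reading off run lengths: v runs 10, 14, 18; o runs 3, 4, 5; q runs 10, 13, 16 — each is linear in n, where the shown terms are n = 3, 4, 5.
At n = 7 the blocks have lengths 26, 7, 22.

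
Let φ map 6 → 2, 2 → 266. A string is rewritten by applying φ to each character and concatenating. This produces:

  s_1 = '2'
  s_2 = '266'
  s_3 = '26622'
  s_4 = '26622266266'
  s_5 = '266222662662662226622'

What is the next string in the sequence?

2662226626626622266222662226626626622266266

Replace each of the 21 characters of 266222662662662226622 in place — 266 2 2 266 266 266 2 2 266 2 2 266 2 2 266 266 266 2 2 266 266 — and concatenate.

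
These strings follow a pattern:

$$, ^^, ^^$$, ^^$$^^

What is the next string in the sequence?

From term 3 onward, concatenate the last term with the second-to-last: ^^·$$ = ^^$$, ^^$$·^^ = ^^$$^^, …
So term 5 is ^^$$^^·^^$$.

^^$$^^^^$$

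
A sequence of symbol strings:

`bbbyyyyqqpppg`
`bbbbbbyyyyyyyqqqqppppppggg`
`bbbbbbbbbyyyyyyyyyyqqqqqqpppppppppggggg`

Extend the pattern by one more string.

bbbbbbbbbbbbyyyyyyyyyyyyyqqqqqqqqppppppppppppggggggg

Each string has the form b^{3n} y^{3n+1} q^{2n} p^{3n} g^{2n-1} (n = 1, 2, …).
Setting n = 4 gives 12, 13, 8, 12, 7 characters in each block.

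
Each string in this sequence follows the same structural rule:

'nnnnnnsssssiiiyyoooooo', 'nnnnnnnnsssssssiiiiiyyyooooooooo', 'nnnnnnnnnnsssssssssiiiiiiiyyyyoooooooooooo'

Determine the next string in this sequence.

nnnnnnnnnnnnsssssssssssiiiiiiiiiyyyyyooooooooooooooo

Each string has the form n^{2n+2} s^{2n+1} i^{2n-1} y^{n} o^{3n}, where the shown terms are n = 2, 3, 4.
Setting n = 5 gives 12, 11, 9, 5, 15 characters in each block.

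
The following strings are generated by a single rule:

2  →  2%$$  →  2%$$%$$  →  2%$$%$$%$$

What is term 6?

2%$$%$$%$$%$$%$$

The strings grow by a fixed suffix %$$ each time.
From 2%$$%$$%$$, 2 further steps: 2%$$%$$%$$ → 2%$$%$$%$$%$$ → (answer).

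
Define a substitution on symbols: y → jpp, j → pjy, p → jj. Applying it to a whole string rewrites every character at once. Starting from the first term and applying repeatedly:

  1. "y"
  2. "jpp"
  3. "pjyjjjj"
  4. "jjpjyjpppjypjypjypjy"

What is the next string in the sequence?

Rewriting the 20 symbols of jjpjyjpppjypjypjypjy one by one yields pjy pjy jj pjy jpp pjy jj jj jj pjy jpp jj pjy jpp jj pjy jpp jj pjy jpp; concatenated:

pjypjyjjpjyjpppjyjjjjjjpjyjppjjpjyjppjjpjyjppjjpjyjpp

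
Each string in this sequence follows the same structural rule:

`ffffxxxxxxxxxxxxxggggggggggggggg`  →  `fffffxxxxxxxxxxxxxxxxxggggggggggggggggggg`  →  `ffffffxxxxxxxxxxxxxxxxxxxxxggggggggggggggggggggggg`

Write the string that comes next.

Term n consists of n+1 f's, followed by 4n+1 x's, followed by 4n+3 g's, where the shown terms are n = 3, 4, 5.
Setting n = 6 gives 7, 25, 27 characters in each block.

fffffffxxxxxxxxxxxxxxxxxxxxxxxxxggggggggggggggggggggggggggg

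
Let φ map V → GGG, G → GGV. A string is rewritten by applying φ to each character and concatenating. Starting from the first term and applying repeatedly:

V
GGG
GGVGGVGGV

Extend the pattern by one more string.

Apply φ to GGVGGVGGV symbol by symbol: G→GGV, G→GGV, V→GGG, G→GGV, G→GGV, V→GGG, G→GGV, G→GGV, V→GGG; joined: GGV GGV GGG GGV GGV GGG GGV GGV GGG.

GGVGGVGGGGGVGGVGGGGGVGGVGGG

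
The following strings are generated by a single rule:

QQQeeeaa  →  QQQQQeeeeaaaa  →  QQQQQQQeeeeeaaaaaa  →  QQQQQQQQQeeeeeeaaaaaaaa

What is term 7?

Each string has the form Q^{2n+1} e^{n+2} a^{2n} (n = 1, 2, …).
For term 7, n = 7, so the run lengths are 15, 9, 14.

QQQQQQQQQQQQQQQeeeeeeeeeaaaaaaaaaaaaaa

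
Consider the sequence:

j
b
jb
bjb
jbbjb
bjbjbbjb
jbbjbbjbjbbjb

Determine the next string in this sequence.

bjbjbbjbjbbjbbjbjbbjb

Each term (from the third on) is the two preceding terms concatenated in order: term 3 = j·b = jb.
The next term joins bjbjbbjb and jbbjbbjbjbbjb.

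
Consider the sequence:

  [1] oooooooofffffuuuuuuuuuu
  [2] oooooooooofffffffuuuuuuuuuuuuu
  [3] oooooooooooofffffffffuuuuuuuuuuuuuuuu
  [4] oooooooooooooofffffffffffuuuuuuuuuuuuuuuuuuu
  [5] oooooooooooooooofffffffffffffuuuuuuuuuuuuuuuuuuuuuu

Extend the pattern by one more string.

Reading off run lengths: o runs 8, 10, 12, 14, 16; f runs 5, 7, 9, 11, 13; u runs 10, 13, 16, 19, 22 — each is linear in n, where the shown terms are n = 3, 4, 5, 6, 7.
For the next term, n = 8, so the run lengths are 18, 15, 25.

oooooooooooooooooofffffffffffffffuuuuuuuuuuuuuuuuuuuuuuuuu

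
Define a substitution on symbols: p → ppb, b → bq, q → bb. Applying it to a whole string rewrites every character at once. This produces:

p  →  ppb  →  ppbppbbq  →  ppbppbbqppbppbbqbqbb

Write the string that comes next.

Rewriting the 20 symbols of ppbppbbqppbppbbqbqbb one by one yields ppb ppb bq ppb ppb bq bq bb ppb ppb bq ppb ppb bq bq bb bq bb bq bq; concatenated:

ppbppbbqppbppbbqbqbbppbppbbqppbppbbqbqbbbqbbbqbq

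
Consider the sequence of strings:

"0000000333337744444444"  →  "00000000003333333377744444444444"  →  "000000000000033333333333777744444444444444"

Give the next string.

0000000000000000333333333333337777744444444444444444

Term n consists of 3n+1 0's, followed by 3n-1 3's, followed by n 7's, followed by 3n+2 4's, where the shown terms are n = 2, 3, 4.
For the next term, n = 5, so the run lengths are 16, 14, 5, 17.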